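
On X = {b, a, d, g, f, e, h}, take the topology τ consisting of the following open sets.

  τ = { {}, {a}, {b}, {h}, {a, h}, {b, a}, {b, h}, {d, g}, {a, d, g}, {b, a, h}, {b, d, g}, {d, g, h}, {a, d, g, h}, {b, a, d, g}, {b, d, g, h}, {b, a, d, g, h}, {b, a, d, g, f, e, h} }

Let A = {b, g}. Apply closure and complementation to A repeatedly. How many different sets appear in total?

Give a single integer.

cl via duality: int({a, d, f, e, h}) = {a, h}, so X∖{a, h} = {b, d, g, f, e}
Write k for closure, c for complement:
  1. A     = {b, g}
  2. kA    = {b, d, g, f, e}
  3. cA    = {a, d, f, e, h}
  4. ckA   = {a, h}
  5. kcA   = {a, d, g, f, e, h}
  6. kckA  = {a, f, e, h}
  7. ckcA  = {b}
  8. ckckA = {b, d, g}
  9. kckcA = {b, f, e}
  10. ckckcA = {a, d, g, h}
applying k or c yields no new set

10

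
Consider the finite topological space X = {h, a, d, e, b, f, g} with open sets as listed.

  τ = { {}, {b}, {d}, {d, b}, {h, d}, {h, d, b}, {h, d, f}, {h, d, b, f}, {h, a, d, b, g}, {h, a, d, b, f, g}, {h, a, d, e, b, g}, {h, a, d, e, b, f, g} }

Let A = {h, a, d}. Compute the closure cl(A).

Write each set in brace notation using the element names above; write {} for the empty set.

{h, a, d, e, f, g}

X∖A={e, b, f, g}, int(X∖A)={b}, hence cl(A)={h, a, d, e, f, g}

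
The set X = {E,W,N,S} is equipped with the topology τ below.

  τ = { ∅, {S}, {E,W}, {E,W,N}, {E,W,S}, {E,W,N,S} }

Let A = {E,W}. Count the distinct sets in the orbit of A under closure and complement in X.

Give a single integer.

cl via duality: int({N,S}) = {S}, so X∖{S} = {E,W,N}
Write k for closure, c for complement:
  1. A     = {E,W}
  2. kA    = {E,W,N}
  3. cA    = {N,S}
  4. ckA   = {S}
applying k or c yields no new set

4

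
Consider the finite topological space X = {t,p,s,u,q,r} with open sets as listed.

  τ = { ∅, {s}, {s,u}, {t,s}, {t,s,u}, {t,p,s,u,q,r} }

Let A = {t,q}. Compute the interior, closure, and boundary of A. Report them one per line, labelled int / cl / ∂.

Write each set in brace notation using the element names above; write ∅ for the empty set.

int(A) = ∅
cl(A)  = {t,p,q,r}
∂A     = {t,p,q,r}

opens ⊆ A: ∅; union → int = ∅
complement {p,s,u,r}; its interior {s,u}; cl(A) = X∖{s,u} = {t,p,q,r}
boundary = {t,p,q,r} ∖ ∅ = {t,p,q,r}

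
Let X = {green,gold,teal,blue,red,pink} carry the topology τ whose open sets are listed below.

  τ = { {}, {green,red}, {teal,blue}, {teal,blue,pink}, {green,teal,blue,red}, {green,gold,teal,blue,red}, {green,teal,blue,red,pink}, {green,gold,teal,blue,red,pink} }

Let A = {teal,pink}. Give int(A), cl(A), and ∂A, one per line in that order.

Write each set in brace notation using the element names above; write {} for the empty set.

U open, U⊆A: {}. int(A) = ⋃ = {}
X∖A={green,gold,blue,red}, int(X∖A)={green,red}, hence cl(A)={gold,teal,blue,pink}
∂A: remove int from cl → {gold,teal,blue,pink}

int(A) = {}
cl(A)  = {gold,teal,blue,pink}
∂A     = {gold,teal,blue,pink}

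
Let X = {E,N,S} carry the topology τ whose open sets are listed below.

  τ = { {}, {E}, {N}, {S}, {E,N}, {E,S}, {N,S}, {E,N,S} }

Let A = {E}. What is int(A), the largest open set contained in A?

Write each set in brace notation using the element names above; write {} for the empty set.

opens ⊆ A: {}, {E}; union → int = {E}

{E}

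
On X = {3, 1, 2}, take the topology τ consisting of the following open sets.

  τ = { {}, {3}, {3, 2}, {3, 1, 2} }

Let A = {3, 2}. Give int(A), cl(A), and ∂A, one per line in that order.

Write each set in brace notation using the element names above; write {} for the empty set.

interior: largest open inside A is {3, 2} (from {}, {3}, {3, 2})
cl via duality: int({1}) = {}, so X∖{} = {3, 1, 2}
cl∖int = {1}

int(A) = {3, 2}
cl(A)  = {3, 1, 2}
∂A     = {1}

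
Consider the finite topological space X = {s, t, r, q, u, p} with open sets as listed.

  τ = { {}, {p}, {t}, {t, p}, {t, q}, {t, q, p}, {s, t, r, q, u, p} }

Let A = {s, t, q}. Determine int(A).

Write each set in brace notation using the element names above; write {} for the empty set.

interior: largest open inside A is {t, q} (from {}, {t}, {t, q})

{t, q}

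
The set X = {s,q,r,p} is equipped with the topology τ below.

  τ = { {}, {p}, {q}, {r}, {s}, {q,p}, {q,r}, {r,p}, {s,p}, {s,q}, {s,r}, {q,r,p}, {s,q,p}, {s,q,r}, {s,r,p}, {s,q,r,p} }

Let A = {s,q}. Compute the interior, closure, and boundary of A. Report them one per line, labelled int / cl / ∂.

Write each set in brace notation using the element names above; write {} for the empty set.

int(A) = {s,q}
cl(A)  = {s,q}
∂A     = {}

opens ⊆ A: {}, {q}, {s}, {s,q}; union → int = {s,q}
complement {r,p}; its interior {r,p}; cl(A) = X∖{r,p} = {s,q}
boundary = {s,q} ∖ {s,q} = {}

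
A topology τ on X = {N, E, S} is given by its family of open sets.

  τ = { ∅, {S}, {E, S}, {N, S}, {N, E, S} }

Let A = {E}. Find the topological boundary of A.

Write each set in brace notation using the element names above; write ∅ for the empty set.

{E}

interior: largest open inside A is ∅ (from ∅)
cl via duality: int({N, S}) = {N, S}, so X∖{N, S} = {E}
cl∖int = {E}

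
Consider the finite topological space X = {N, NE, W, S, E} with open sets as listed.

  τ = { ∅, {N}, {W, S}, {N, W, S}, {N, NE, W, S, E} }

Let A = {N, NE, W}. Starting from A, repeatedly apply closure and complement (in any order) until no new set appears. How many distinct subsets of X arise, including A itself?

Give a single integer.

8

complement {S, E}; its interior ∅; cl(A) = X∖∅ = {N, NE, W, S, E}
With k = closure, c = complement:
  1. A     = {N, NE, W}
  2. kA    = {N, NE, W, S, E}
  3. cA    = {S, E}
  4. ckA   = ∅
  5. kcA   = {NE, W, S, E}
  6. ckcA  = {N}
  7. kckcA = {N, NE, E}
  8. ckckcA = {W, S}
k, c of each give nothing new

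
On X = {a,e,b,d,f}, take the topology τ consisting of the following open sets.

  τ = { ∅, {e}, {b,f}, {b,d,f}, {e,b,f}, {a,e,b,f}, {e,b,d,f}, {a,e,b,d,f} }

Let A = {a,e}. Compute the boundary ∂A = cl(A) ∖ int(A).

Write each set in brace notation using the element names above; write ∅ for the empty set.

{a}

open subsets of A: ∅, {e}; so int(A) = {e}
closure: X∖int(X∖A) = X∖{b,d,f} = {a,e}
∂A = {a,e} minus {e} = {a}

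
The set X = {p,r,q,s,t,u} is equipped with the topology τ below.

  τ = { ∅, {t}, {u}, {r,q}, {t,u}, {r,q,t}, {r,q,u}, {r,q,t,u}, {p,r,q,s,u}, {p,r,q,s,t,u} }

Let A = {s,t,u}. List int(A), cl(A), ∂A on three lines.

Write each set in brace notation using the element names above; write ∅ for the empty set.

int(A) = {t,u}
cl(A)  = {p,s,t,u}
∂A     = {p,s}

interior: largest open inside A is {t,u} (from ∅, {t}, {u}, {t,u})
cl via duality: int({p,r,q}) = {r,q}, so X∖{r,q} = {p,s,t,u}
cl∖int = {p,s}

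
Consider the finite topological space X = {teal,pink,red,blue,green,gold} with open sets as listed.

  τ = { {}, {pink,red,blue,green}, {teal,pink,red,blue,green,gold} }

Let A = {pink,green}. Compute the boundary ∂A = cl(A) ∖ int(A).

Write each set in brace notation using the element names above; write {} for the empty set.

{teal,pink,red,blue,green,gold}

interior: largest open inside A is {} (from {})
cl via duality: int({teal,red,blue,gold}) = {}, so X∖{} = {teal,pink,red,blue,green,gold}
cl∖int = {teal,pink,red,blue,green,gold}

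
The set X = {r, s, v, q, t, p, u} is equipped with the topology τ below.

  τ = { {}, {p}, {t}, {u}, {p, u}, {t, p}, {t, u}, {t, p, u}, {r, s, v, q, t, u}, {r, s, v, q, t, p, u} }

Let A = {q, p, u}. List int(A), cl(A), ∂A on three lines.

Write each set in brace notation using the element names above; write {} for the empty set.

interior: largest open inside A is {p, u} (from {}, {u}, {p}, {p, u})
cl via duality: int({r, s, v, t}) = {t}, so X∖{t} = {r, s, v, q, p, u}
cl∖int = {r, s, v, q}

int(A) = {p, u}
cl(A)  = {r, s, v, q, p, u}
∂A     = {r, s, v, q}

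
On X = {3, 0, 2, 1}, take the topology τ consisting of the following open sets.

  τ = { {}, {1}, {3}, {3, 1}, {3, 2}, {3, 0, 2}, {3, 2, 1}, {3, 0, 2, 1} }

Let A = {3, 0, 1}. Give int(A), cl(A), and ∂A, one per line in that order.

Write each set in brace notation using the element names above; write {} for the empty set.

U open, U⊆A: {}, {3}, {1}, {3, 1}. int(A) = ⋃ = {3, 1}
X∖A={2}, int(X∖A)={}, hence cl(A)={3, 0, 2, 1}
∂A: remove int from cl → {0, 2}

int(A) = {3, 1}
cl(A)  = {3, 0, 2, 1}
∂A     = {0, 2}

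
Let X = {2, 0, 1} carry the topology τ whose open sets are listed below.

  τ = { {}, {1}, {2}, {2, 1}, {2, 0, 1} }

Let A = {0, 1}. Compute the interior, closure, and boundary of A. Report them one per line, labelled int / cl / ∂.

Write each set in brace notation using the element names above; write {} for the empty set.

int(A) = {1}
cl(A)  = {0, 1}
∂A     = {0}

interior: largest open inside A is {1} (from {}, {1})
cl via duality: int({2}) = {2}, so X∖{2} = {0, 1}
cl∖int = {0}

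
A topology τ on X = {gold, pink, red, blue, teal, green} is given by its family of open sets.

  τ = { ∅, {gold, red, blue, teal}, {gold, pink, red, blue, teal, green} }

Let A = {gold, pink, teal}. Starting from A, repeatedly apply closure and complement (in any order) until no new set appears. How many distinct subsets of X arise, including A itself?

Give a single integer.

4

complement {red, blue, green}; its interior ∅; cl(A) = X∖∅ = {gold, pink, red, blue, teal, green}
With k = closure, c = complement:
  1. A     = {gold, pink, teal}
  2. kA    = {gold, pink, red, blue, teal, green}
  3. cA    = {red, blue, green}
  4. ckA   = ∅
k, c of each give nothing new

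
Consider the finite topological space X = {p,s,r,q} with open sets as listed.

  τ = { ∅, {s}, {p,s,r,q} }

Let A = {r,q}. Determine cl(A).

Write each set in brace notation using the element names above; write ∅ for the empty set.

{p,r,q}

cl via duality: int({p,s}) = {s}, so X∖{s} = {p,r,q}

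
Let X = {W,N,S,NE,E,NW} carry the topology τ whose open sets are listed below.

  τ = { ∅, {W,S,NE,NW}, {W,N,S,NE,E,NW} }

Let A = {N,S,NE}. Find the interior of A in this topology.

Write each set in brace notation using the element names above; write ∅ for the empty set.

∅

open subsets of A: ∅; so int(A) = ∅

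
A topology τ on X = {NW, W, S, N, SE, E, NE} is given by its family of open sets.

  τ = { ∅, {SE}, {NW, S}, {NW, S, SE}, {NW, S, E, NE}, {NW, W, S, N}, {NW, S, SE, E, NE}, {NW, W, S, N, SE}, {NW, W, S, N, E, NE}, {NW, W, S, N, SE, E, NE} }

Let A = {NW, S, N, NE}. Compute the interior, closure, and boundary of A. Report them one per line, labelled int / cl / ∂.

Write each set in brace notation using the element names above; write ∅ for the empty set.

U open, U⊆A: ∅, {NW, S}. int(A) = ⋃ = {NW, S}
X∖A={W, SE, E}, int(X∖A)={SE}, hence cl(A)={NW, W, S, N, E, NE}
∂A: remove int from cl → {W, N, E, NE}

int(A) = {NW, S}
cl(A)  = {NW, W, S, N, E, NE}
∂A     = {W, N, E, NE}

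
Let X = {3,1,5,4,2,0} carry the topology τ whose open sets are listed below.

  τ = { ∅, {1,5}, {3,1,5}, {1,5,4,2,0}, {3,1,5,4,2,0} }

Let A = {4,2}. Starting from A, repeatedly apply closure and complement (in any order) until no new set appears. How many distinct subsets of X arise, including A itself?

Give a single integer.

6

cl via duality: int({3,1,5,0}) = {3,1,5}, so X∖{3,1,5} = {4,2,0}
Write k for closure, c for complement:
  1. A     = {4,2}
  2. kA    = {4,2,0}
  3. cA    = {3,1,5,0}
  4. ckA   = {3,1,5}
  5. kcA   = {3,1,5,4,2,0}
  6. ckcA  = ∅
applying k or c yields no new set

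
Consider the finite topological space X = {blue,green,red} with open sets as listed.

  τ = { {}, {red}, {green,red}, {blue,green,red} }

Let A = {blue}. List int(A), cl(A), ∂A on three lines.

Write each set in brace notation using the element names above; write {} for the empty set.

opens ⊆ A: {}; union → int = {}
complement {green,red}; its interior {green,red}; cl(A) = X∖{green,red} = {blue}
boundary = {blue} ∖ {} = {blue}

int(A) = {}
cl(A)  = {blue}
∂A     = {blue}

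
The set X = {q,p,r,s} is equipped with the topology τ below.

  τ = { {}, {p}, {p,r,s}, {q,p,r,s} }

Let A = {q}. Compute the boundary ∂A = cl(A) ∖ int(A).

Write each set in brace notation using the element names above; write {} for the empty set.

{q}

interior: largest open inside A is {} (from {})
cl via duality: int({p,r,s}) = {p,r,s}, so X∖{p,r,s} = {q}
cl∖int = {q}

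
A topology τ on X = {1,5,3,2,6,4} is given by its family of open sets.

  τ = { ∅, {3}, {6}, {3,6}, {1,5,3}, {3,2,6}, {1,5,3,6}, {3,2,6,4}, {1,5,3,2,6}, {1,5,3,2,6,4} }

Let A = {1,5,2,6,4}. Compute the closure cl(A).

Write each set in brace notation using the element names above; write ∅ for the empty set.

X∖A={3}, int(X∖A)={3}, hence cl(A)={1,5,2,6,4}

{1,5,2,6,4}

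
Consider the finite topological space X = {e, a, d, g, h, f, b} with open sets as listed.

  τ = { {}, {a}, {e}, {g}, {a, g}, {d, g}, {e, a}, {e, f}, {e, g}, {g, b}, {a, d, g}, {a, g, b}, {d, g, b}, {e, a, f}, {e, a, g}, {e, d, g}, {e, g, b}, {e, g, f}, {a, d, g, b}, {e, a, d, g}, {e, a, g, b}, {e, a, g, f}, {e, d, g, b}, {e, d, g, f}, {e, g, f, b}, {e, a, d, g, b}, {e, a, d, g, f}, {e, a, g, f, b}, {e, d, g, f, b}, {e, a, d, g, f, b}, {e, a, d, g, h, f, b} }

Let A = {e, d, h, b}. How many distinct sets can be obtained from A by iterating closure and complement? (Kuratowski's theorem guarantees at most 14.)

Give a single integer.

10

closure: X∖int(X∖A) = X∖{a, g} = {e, d, h, f, b}
Let k=closure and c=complement:
  1. A     = {e, d, h, b}
  2. kA    = {e, d, h, f, b}
  3. cA    = {a, g, f}
  4. ckA   = {a, g}
  5. kcA   = {a, d, g, h, f, b}
  6. kckA  = {a, d, g, h, b}
  7. ckcA  = {e}
  8. ckckA = {e, f}
  9. kckcA = {e, h, f}
  10. ckckcA = {a, d, g, b}
— saturated at 10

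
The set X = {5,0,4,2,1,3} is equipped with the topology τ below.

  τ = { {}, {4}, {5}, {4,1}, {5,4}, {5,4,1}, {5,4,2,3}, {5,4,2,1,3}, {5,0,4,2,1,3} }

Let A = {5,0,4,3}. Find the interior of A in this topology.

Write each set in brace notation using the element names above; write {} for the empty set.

U open, U⊆A: {}, {4}, {5}, {5,4}. int(A) = ⋃ = {5,4}

{5,4}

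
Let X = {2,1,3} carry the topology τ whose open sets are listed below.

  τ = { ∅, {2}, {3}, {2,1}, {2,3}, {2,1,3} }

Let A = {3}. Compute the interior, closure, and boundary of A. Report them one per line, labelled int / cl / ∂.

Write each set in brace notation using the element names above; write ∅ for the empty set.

U open, U⊆A: ∅, {3}. int(A) = ⋃ = {3}
X∖A={2,1}, int(X∖A)={2,1}, hence cl(A)={3}
∂A: remove int from cl → ∅

int(A) = {3}
cl(A)  = {3}
∂A     = ∅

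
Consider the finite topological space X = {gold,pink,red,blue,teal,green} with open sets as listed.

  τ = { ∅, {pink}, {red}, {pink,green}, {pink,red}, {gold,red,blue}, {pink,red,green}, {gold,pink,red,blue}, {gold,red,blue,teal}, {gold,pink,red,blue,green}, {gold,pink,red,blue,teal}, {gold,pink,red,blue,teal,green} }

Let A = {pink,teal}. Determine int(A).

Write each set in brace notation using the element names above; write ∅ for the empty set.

{pink}

U open, U⊆A: ∅, {pink}. int(A) = ⋃ = {pink}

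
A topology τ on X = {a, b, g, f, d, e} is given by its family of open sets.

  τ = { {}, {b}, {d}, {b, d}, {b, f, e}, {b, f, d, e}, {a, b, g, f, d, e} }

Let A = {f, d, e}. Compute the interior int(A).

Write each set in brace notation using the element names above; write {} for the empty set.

interior: largest open inside A is {d} (from {}, {d})

{d}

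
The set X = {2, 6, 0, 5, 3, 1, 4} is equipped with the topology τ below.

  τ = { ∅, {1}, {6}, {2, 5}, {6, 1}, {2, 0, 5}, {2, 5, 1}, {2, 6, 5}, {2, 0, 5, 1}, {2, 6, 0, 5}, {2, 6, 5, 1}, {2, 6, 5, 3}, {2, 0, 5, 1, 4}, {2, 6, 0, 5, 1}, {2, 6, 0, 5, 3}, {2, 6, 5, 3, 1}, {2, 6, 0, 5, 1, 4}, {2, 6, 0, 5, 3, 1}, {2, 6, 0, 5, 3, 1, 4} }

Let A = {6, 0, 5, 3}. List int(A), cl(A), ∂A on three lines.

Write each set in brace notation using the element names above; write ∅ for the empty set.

interior: largest open inside A is {6} (from ∅, {6})
cl via duality: int({2, 1, 4}) = {1}, so X∖{1} = {2, 6, 0, 5, 3, 4}
cl∖int = {2, 0, 5, 3, 4}

int(A) = {6}
cl(A)  = {2, 6, 0, 5, 3, 4}
∂A     = {2, 0, 5, 3, 4}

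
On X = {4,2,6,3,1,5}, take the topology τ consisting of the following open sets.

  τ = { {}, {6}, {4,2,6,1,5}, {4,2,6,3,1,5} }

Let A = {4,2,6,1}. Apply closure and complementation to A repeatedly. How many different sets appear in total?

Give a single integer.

6

complement {3,5}; its interior {}; cl(A) = X∖{} = {4,2,6,3,1,5}
With k = closure, c = complement:
  1. A     = {4,2,6,1}
  2. kA    = {4,2,6,3,1,5}
  3. cA    = {3,5}
  4. ckA   = {}
  5. kcA   = {4,2,3,1,5}
  6. ckcA  = {6}
k, c of each give nothing new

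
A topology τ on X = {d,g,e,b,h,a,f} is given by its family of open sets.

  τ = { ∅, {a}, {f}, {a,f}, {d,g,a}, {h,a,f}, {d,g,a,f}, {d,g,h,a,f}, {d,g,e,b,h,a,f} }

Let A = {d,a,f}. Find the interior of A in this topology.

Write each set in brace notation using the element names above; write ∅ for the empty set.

open subsets of A: ∅, {f}, {a}, {a,f}; so int(A) = {a,f}

{a,f}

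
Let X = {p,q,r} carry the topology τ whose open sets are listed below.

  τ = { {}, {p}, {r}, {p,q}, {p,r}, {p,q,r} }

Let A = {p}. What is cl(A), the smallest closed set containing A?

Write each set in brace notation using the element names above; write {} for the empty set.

complement {q,r}; its interior {r}; cl(A) = X∖{r} = {p,q}

{p,q}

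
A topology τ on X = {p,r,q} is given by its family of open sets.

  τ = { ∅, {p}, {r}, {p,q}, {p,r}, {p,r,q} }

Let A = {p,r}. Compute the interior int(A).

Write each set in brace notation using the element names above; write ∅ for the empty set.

{p,r}

opens ⊆ A: ∅, {r}, {p}, {p,r}; union → int = {p,r}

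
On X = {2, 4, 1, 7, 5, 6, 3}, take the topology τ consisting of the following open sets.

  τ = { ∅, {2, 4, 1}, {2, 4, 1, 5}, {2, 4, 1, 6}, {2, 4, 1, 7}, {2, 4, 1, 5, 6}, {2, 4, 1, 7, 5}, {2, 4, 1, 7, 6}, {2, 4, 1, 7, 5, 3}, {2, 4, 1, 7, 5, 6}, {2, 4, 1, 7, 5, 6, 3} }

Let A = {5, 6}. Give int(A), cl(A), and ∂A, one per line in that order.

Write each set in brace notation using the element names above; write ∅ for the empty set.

int(A) = ∅
cl(A)  = {5, 6, 3}
∂A     = {5, 6, 3}

opens ⊆ A: ∅; union → int = ∅
complement {2, 4, 1, 7, 3}; its interior {2, 4, 1, 7}; cl(A) = X∖{2, 4, 1, 7} = {5, 6, 3}
boundary = {5, 6, 3} ∖ ∅ = {5, 6, 3}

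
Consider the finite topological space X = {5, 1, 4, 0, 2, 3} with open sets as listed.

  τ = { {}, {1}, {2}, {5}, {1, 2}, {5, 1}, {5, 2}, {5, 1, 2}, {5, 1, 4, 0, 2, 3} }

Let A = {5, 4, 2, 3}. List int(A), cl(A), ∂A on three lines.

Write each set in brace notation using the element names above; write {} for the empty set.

int(A) = {5, 2}
cl(A)  = {5, 4, 0, 2, 3}
∂A     = {4, 0, 3}

U open, U⊆A: {}, {2}, {5}, {5, 2}. int(A) = ⋃ = {5, 2}
X∖A={1, 0}, int(X∖A)={1}, hence cl(A)={5, 4, 0, 2, 3}
∂A: remove int from cl → {4, 0, 3}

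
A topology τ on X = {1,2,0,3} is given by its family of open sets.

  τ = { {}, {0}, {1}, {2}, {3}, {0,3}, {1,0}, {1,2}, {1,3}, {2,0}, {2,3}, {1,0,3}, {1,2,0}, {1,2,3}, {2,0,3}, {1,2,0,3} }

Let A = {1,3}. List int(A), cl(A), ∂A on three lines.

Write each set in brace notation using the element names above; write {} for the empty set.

opens ⊆ A: {}, {1}, {3}, {1,3}; union → int = {1,3}
complement {2,0}; its interior {2,0}; cl(A) = X∖{2,0} = {1,3}
boundary = {1,3} ∖ {1,3} = {}

int(A) = {1,3}
cl(A)  = {1,3}
∂A     = {}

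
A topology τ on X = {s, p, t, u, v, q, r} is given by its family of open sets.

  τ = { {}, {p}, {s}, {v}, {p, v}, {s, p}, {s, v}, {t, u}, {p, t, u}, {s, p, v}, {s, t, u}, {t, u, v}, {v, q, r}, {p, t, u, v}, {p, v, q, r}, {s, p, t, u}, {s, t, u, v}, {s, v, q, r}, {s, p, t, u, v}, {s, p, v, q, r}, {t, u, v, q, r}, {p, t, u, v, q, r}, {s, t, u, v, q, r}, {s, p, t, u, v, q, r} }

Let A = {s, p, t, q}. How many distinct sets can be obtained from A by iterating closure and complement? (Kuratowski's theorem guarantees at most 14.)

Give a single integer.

X∖A={u, v, r}, int(X∖A)={v}, hence cl(A)={s, p, t, u, q, r}
Orbit (k=closure, c=complement):
  1. A     = {s, p, t, q}
  2. kA    = {s, p, t, u, q, r}
  3. cA    = {u, v, r}
  4. ckA   = {v}
  5. kcA   = {t, u, v, q, r}
  6. kckA  = {v, q, r}
  7. ckcA  = {s, p}
  8. ckckA = {s, p, t, u}
(closed under both — stop)

8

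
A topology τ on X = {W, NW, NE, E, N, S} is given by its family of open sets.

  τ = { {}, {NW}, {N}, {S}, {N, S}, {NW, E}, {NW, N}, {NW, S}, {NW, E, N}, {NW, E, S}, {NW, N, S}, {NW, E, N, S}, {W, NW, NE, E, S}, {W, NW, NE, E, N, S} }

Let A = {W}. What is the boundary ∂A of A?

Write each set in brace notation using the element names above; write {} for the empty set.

open subsets of A: {}; so int(A) = {}
closure: X∖int(X∖A) = X∖{NW, E, N, S} = {W, NE}
∂A = {W, NE} minus {} = {W, NE}

{W, NE}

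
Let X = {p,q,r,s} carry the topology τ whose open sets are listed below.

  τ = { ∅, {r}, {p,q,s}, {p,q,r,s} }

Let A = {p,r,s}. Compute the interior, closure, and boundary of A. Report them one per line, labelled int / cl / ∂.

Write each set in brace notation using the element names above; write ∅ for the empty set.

int(A) = {r}
cl(A)  = {p,q,r,s}
∂A     = {p,q,s}

opens ⊆ A: ∅, {r}; union → int = {r}
complement {q}; its interior ∅; cl(A) = X∖∅ = {p,q,r,s}
boundary = {p,q,r,s} ∖ {r} = {p,q,s}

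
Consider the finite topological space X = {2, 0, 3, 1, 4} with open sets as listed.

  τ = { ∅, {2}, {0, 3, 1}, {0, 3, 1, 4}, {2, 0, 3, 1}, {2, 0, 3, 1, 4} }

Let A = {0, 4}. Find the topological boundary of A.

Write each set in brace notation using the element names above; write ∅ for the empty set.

U open, U⊆A: ∅. int(A) = ⋃ = ∅
X∖A={2, 3, 1}, int(X∖A)={2}, hence cl(A)={0, 3, 1, 4}
∂A: remove int from cl → {0, 3, 1, 4}

{0, 3, 1, 4}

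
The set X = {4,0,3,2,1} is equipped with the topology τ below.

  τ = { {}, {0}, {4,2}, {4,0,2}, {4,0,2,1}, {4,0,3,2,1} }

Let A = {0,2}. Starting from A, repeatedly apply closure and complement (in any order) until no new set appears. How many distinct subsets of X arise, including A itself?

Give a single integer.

closure: X∖int(X∖A) = X∖{} = {4,0,3,2,1}
Let k=closure and c=complement:
  1. A     = {0,2}
  2. kA    = {4,0,3,2,1}
  3. cA    = {4,3,1}
  4. ckA   = {}
  5. kcA   = {4,3,2,1}
  6. ckcA  = {0}
  7. kckcA = {0,3,1}
  8. ckckcA = {4,2}
— saturated at 8

8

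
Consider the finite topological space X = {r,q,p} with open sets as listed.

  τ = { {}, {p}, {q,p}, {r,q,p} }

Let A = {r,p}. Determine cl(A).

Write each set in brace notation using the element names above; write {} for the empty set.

{r,q,p}

X∖A={q}, int(X∖A)={}, hence cl(A)={r,q,p}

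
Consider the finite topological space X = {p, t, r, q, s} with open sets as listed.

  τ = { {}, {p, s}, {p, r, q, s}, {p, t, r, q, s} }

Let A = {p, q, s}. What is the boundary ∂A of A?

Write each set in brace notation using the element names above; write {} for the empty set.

opens ⊆ A: {}, {p, s}; union → int = {p, s}
complement {t, r}; its interior {}; cl(A) = X∖{} = {p, t, r, q, s}
boundary = {p, t, r, q, s} ∖ {p, s} = {t, r, q}

{t, r, q}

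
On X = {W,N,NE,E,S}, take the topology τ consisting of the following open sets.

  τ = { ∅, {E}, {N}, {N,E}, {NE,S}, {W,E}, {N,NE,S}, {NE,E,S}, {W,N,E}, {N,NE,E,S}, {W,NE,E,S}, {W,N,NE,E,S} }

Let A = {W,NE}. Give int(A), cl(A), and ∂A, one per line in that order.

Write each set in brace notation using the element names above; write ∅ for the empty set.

interior: largest open inside A is ∅ (from ∅)
cl via duality: int({N,E,S}) = {N,E}, so X∖{N,E} = {W,NE,S}
cl∖int = {W,NE,S}

int(A) = ∅
cl(A)  = {W,NE,S}
∂A     = {W,NE,S}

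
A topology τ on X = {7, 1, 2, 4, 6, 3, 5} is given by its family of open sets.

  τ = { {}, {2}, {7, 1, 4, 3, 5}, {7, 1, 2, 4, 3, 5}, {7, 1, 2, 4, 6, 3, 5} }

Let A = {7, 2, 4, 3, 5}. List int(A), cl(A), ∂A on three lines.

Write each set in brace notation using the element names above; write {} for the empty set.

int(A) = {2}
cl(A)  = {7, 1, 2, 4, 6, 3, 5}
∂A     = {7, 1, 4, 6, 3, 5}

interior: largest open inside A is {2} (from {}, {2})
cl via duality: int({1, 6}) = {}, so X∖{} = {7, 1, 2, 4, 6, 3, 5}
cl∖int = {7, 1, 4, 6, 3, 5}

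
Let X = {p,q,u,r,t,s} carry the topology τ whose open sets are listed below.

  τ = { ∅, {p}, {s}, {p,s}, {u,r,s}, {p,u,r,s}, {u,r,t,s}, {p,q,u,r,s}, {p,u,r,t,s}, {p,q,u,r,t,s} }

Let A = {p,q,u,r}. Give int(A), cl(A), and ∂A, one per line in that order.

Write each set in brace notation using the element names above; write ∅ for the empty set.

interior: largest open inside A is {p} (from ∅, {p})
cl via duality: int({t,s}) = {s}, so X∖{s} = {p,q,u,r,t}
cl∖int = {q,u,r,t}

int(A) = {p}
cl(A)  = {p,q,u,r,t}
∂A     = {q,u,r,t}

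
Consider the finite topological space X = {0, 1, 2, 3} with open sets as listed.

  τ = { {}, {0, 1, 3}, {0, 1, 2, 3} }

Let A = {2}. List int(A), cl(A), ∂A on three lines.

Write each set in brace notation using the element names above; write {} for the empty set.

int(A) = {}
cl(A)  = {2}
∂A     = {2}

opens ⊆ A: {}; union → int = {}
complement {0, 1, 3}; its interior {0, 1, 3}; cl(A) = X∖{0, 1, 3} = {2}
boundary = {2} ∖ {} = {2}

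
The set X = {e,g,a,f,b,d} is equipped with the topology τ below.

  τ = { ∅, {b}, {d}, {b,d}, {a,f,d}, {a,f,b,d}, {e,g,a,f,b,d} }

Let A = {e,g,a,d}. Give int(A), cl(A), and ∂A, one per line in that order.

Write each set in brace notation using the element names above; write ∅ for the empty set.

int(A) = {d}
cl(A)  = {e,g,a,f,d}
∂A     = {e,g,a,f}

open subsets of A: ∅, {d}; so int(A) = {d}
closure: X∖int(X∖A) = X∖{b} = {e,g,a,f,d}
∂A = {e,g,a,f,d} minus {d} = {e,g,a,f}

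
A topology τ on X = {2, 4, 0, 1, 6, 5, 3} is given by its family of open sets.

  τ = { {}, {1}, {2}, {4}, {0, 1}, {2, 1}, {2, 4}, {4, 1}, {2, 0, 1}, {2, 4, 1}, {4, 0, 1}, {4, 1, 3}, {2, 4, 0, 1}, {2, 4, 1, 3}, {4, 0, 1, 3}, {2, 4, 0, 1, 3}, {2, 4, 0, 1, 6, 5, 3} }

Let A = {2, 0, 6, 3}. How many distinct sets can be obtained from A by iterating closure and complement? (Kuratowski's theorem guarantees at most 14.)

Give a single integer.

8

X∖A={4, 1, 5}, int(X∖A)={4, 1}, hence cl(A)={2, 0, 6, 5, 3}
Orbit (k=closure, c=complement):
  1. A     = {2, 0, 6, 3}
  2. kA    = {2, 0, 6, 5, 3}
  3. cA    = {4, 1, 5}
  4. ckA   = {4, 1}
  5. kcA   = {4, 0, 1, 6, 5, 3}
  6. ckcA  = {2}
  7. kckcA = {2, 6, 5}
  8. ckckcA = {4, 0, 1, 3}
(closed under both — stop)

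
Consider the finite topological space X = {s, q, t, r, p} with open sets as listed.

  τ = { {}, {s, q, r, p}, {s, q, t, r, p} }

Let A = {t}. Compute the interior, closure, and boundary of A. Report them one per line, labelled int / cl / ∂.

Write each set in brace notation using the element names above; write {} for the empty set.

U open, U⊆A: {}. int(A) = ⋃ = {}
X∖A={s, q, r, p}, int(X∖A)={s, q, r, p}, hence cl(A)={t}
∂A: remove int from cl → {t}

int(A) = {}
cl(A)  = {t}
∂A     = {t}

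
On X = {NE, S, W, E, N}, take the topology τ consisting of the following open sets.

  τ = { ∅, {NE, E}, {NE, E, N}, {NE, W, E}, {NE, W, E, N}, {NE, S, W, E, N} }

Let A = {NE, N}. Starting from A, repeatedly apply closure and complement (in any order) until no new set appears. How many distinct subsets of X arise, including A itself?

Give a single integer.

complement {S, W, E}; its interior ∅; cl(A) = X∖∅ = {NE, S, W, E, N}
With k = closure, c = complement:
  1. A     = {NE, N}
  2. kA    = {NE, S, W, E, N}
  3. cA    = {S, W, E}
  4. ckA   = ∅
k, c of each give nothing new

4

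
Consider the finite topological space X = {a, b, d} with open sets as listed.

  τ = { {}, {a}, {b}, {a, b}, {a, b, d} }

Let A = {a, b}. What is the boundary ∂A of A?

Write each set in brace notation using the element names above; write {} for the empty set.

{d}

opens ⊆ A: {}, {b}, {a}, {a, b}; union → int = {a, b}
complement {d}; its interior {}; cl(A) = X∖{} = {a, b, d}
boundary = {a, b, d} ∖ {a, b} = {d}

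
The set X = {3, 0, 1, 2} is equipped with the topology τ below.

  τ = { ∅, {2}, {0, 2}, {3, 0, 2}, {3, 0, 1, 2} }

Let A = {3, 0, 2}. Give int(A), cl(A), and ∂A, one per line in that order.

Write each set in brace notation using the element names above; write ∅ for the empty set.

int(A) = {3, 0, 2}
cl(A)  = {3, 0, 1, 2}
∂A     = {1}

U open, U⊆A: ∅, {2}, {0, 2}, {3, 0, 2}. int(A) = ⋃ = {3, 0, 2}
X∖A={1}, int(X∖A)=∅, hence cl(A)={3, 0, 1, 2}
∂A: remove int from cl → {1}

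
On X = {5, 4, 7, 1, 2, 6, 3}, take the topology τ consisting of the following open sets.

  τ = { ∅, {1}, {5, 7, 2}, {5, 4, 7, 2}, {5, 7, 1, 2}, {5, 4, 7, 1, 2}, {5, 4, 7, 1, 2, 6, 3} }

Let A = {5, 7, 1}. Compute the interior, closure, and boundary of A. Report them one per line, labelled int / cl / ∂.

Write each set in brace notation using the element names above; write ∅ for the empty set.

opens ⊆ A: ∅, {1}; union → int = {1}
complement {4, 2, 6, 3}; its interior ∅; cl(A) = X∖∅ = {5, 4, 7, 1, 2, 6, 3}
boundary = {5, 4, 7, 1, 2, 6, 3} ∖ {1} = {5, 4, 7, 2, 6, 3}

int(A) = {1}
cl(A)  = {5, 4, 7, 1, 2, 6, 3}
∂A     = {5, 4, 7, 2, 6, 3}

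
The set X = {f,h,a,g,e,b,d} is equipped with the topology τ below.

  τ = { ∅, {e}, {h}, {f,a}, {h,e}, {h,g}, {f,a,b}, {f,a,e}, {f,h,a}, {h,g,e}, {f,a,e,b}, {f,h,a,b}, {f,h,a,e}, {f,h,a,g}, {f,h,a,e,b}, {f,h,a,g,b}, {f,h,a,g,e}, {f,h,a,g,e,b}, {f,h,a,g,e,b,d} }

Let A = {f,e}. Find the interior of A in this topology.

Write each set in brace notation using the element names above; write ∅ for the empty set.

opens ⊆ A: ∅, {e}; union → int = {e}

{e}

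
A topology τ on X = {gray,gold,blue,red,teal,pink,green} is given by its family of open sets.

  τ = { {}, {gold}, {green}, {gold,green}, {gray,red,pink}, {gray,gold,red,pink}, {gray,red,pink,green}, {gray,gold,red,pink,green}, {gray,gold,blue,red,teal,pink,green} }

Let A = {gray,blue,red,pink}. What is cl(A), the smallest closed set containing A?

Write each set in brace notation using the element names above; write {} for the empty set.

{gray,blue,red,teal,pink}

cl via duality: int({gold,teal,green}) = {gold,green}, so X∖{gold,green} = {gray,blue,red,teal,pink}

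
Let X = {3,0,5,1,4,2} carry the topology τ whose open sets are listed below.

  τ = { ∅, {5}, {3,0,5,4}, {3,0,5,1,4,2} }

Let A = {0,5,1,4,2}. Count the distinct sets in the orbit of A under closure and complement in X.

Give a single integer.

closure: X∖int(X∖A) = X∖∅ = {3,0,5,1,4,2}
Let k=closure and c=complement:
  1. A     = {0,5,1,4,2}
  2. kA    = {3,0,5,1,4,2}
  3. cA    = {3}
  4. ckA   = ∅
  5. kcA   = {3,0,1,4,2}
  6. ckcA  = {5}
— saturated at 6

6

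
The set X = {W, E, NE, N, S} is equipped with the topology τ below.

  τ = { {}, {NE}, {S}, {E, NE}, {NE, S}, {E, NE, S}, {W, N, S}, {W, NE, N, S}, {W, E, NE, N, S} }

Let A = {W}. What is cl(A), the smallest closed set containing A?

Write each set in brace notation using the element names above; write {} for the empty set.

{W, N}

cl via duality: int({E, NE, N, S}) = {E, NE, S}, so X∖{E, NE, S} = {W, N}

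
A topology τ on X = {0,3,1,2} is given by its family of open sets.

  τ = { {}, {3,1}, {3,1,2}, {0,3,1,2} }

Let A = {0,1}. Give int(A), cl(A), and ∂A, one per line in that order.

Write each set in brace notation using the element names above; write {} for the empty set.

U open, U⊆A: {}. int(A) = ⋃ = {}
X∖A={3,2}, int(X∖A)={}, hence cl(A)={0,3,1,2}
∂A: remove int from cl → {0,3,1,2}

int(A) = {}
cl(A)  = {0,3,1,2}
∂A     = {0,3,1,2}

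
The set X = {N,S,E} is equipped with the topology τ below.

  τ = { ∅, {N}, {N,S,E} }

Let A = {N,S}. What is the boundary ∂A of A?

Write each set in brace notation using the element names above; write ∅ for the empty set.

{S,E}

opens ⊆ A: ∅, {N}; union → int = {N}
complement {E}; its interior ∅; cl(A) = X∖∅ = {N,S,E}
boundary = {N,S,E} ∖ {N} = {S,E}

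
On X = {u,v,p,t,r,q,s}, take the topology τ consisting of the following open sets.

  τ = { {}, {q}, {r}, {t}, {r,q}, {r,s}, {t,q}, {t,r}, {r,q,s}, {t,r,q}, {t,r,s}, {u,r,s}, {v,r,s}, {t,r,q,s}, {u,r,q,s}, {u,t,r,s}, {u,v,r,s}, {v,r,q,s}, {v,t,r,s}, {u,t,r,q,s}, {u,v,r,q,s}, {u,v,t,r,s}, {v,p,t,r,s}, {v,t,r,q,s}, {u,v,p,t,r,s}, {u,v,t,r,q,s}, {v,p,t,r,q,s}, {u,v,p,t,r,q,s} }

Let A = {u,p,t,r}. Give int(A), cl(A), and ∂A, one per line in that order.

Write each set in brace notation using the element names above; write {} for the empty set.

U open, U⊆A: {}, {t}, {r}, {t,r}. int(A) = ⋃ = {t,r}
X∖A={v,q,s}, int(X∖A)={q}, hence cl(A)={u,v,p,t,r,s}
∂A: remove int from cl → {u,v,p,s}

int(A) = {t,r}
cl(A)  = {u,v,p,t,r,s}
∂A     = {u,v,p,s}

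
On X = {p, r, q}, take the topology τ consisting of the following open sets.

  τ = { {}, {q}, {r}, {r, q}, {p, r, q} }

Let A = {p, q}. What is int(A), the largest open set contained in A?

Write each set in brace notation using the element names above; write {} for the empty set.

{q}

opens ⊆ A: {}, {q}; union → int = {q}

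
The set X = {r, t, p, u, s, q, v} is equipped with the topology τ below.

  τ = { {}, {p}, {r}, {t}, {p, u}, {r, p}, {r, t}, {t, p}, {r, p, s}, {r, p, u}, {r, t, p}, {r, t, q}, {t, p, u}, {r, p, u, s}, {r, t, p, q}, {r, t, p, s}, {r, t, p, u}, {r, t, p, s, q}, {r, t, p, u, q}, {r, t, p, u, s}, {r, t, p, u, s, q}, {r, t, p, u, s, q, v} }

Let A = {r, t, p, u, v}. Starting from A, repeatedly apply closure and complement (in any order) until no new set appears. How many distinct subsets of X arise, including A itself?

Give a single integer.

closure: X∖int(X∖A) = X∖{} = {r, t, p, u, s, q, v}
Let k=closure and c=complement:
  1. A     = {r, t, p, u, v}
  2. kA    = {r, t, p, u, s, q, v}
  3. cA    = {s, q}
  4. ckA   = {}
  5. kcA   = {s, q, v}
  6. ckcA  = {r, t, p, u}
— saturated at 6

6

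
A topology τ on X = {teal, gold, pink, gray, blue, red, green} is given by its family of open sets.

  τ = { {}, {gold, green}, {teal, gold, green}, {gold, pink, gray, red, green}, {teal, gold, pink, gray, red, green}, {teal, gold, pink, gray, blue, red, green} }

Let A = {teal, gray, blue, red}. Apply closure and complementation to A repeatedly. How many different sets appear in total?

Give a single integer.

6

complement {gold, pink, green}; its interior {gold, green}; cl(A) = X∖{gold, green} = {teal, pink, gray, blue, red}
With k = closure, c = complement:
  1. A     = {teal, gray, blue, red}
  2. kA    = {teal, pink, gray, blue, red}
  3. cA    = {gold, pink, green}
  4. ckA   = {gold, green}
  5. kcA   = {teal, gold, pink, gray, blue, red, green}
  6. ckcA  = {}
k, c of each give nothing new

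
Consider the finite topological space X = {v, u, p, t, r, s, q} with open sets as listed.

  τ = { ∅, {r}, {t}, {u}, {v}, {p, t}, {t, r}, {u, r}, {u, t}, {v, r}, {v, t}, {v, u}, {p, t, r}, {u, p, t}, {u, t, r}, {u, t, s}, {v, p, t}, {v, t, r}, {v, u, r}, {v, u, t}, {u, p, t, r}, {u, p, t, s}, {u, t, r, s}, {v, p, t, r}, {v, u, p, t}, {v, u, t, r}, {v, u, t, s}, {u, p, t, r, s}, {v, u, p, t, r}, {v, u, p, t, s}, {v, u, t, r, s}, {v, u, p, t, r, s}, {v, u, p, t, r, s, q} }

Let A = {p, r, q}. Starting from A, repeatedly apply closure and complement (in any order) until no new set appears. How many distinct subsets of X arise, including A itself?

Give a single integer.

6

complement {v, u, t, s}; its interior {v, u, t, s}; cl(A) = X∖{v, u, t, s} = {p, r, q}
With k = closure, c = complement:
  1. A     = {p, r, q}
  2. cA    = {v, u, t, s}
  3. kcA   = {v, u, p, t, s, q}
  4. ckcA  = {r}
  5. kckcA = {r, q}
  6. ckckcA = {v, u, p, t, s}
k, c of each give nothing new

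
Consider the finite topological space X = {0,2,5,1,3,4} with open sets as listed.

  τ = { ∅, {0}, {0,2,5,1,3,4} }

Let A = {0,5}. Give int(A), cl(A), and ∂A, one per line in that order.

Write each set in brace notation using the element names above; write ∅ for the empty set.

int(A) = {0}
cl(A)  = {0,2,5,1,3,4}
∂A     = {2,5,1,3,4}

U open, U⊆A: ∅, {0}. int(A) = ⋃ = {0}
X∖A={2,1,3,4}, int(X∖A)=∅, hence cl(A)={0,2,5,1,3,4}
∂A: remove int from cl → {2,5,1,3,4}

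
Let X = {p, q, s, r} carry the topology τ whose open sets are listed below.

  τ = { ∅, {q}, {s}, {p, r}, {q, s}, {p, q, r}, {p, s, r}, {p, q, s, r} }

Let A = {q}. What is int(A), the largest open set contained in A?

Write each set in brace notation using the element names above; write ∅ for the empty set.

{q}

interior: largest open inside A is {q} (from ∅, {q})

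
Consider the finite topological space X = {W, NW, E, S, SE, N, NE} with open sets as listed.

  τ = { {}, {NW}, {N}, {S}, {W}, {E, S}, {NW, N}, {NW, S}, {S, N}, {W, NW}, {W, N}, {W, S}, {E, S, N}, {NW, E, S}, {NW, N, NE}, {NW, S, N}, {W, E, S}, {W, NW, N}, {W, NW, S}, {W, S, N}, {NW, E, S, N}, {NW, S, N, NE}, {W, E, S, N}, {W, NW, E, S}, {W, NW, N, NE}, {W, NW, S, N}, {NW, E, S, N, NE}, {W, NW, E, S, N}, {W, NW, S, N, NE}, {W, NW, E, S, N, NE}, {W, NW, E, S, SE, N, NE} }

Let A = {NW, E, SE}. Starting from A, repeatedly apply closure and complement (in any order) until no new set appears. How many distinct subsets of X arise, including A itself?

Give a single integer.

X∖A={W, S, N, NE}, int(X∖A)={W, S, N}, hence cl(A)={NW, E, SE, NE}
Orbit (k=closure, c=complement):
  1. A     = {NW, E, SE}
  2. kA    = {NW, E, SE, NE}
  3. cA    = {W, S, N, NE}
  4. ckA   = {W, S, N}
  5. kcA   = {W, E, S, SE, N, NE}
  6. ckcA  = {NW}
  7. kckcA = {NW, SE, NE}
  8. ckckcA = {W, E, S, N}
(closed under both — stop)

8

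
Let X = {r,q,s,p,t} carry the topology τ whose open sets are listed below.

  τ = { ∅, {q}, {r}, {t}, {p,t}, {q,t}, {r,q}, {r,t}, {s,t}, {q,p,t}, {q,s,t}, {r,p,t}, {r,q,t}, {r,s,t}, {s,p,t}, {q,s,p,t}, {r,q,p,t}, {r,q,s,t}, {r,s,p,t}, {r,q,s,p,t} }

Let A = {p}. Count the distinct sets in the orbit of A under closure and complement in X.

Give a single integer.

4

X∖A={r,q,s,t}, int(X∖A)={r,q,s,t}, hence cl(A)={p}
Orbit (k=closure, c=complement):
  1. A     = {p}
  2. cA    = {r,q,s,t}
  3. kcA   = {r,q,s,p,t}
  4. ckcA  = ∅
(closed under both — stop)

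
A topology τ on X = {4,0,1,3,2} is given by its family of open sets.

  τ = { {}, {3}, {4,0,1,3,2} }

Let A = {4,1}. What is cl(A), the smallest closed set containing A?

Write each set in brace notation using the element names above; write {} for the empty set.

{4,0,1,2}

complement {0,3,2}; its interior {3}; cl(A) = X∖{3} = {4,0,1,2}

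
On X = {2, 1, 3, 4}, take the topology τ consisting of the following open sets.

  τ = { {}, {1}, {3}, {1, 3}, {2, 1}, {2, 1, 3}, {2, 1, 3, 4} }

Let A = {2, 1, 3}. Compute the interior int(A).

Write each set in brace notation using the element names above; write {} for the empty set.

{2, 1, 3}

interior: largest open inside A is {2, 1, 3} (from {}, {3}, {1}, {2, 1}, {1, 3}, {2, 1, 3})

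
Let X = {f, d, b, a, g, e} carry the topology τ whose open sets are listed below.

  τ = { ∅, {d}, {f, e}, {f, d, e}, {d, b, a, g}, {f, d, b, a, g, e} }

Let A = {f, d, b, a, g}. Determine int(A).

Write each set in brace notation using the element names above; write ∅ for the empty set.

{d, b, a, g}

U open, U⊆A: ∅, {d}, {d, b, a, g}. int(A) = ⋃ = {d, b, a, g}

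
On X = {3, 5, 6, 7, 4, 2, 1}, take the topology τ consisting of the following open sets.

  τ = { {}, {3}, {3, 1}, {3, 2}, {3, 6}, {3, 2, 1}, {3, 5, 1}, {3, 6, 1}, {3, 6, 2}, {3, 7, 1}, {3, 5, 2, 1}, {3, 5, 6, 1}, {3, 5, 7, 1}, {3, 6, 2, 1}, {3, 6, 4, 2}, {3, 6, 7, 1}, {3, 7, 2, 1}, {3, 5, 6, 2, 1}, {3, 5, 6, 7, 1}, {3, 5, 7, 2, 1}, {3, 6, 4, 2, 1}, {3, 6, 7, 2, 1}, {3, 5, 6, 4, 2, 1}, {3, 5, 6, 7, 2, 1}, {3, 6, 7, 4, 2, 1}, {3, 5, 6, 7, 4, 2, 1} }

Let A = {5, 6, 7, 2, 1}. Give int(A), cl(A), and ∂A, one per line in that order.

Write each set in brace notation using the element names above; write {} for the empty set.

interior: largest open inside A is {} (from {})
cl via duality: int({3, 4}) = {3}, so X∖{3} = {5, 6, 7, 4, 2, 1}
cl∖int = {5, 6, 7, 4, 2, 1}

int(A) = {}
cl(A)  = {5, 6, 7, 4, 2, 1}
∂A     = {5, 6, 7, 4, 2, 1}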